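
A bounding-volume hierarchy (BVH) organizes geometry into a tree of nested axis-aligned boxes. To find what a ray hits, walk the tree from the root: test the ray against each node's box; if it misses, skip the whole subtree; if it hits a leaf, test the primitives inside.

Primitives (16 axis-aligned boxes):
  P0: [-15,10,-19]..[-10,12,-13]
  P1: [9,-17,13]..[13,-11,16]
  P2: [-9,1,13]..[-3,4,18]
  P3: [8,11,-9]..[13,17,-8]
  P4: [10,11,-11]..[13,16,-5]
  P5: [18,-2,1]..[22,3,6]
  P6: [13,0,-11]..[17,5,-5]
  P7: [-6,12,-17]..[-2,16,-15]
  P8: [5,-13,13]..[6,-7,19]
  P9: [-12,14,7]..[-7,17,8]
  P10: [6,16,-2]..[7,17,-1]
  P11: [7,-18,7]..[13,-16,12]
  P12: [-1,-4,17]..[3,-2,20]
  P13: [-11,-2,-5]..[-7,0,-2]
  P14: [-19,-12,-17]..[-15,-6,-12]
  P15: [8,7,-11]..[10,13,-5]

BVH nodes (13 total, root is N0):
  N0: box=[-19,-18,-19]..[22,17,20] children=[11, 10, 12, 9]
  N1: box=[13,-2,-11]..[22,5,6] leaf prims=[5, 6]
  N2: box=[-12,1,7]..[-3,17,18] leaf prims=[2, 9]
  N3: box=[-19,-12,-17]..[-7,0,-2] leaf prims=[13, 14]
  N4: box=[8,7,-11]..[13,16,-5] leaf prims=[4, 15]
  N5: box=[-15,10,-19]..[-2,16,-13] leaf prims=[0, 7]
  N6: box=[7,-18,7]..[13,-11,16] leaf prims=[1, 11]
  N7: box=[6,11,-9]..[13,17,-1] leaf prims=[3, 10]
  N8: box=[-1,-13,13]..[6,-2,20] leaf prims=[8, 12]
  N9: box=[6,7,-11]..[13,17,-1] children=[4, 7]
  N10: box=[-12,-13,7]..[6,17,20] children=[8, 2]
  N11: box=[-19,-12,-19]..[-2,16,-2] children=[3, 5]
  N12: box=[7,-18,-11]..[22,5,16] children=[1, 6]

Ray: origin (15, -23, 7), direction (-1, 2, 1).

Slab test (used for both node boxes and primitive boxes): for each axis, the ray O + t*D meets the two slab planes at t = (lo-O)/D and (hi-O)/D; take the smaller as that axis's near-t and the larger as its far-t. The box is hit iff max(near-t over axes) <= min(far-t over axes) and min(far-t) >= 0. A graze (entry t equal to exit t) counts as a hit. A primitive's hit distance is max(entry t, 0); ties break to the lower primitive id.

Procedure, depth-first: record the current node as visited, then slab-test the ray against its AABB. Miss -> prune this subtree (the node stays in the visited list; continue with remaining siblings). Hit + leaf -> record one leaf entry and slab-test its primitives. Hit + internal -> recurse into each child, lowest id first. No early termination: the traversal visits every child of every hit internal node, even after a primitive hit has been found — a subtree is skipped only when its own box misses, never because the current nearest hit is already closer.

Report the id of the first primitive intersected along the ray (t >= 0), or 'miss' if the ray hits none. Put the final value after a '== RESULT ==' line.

Trace the traversal:
N0 x:[-7,34] y:[5/2,20] z:[-26,13] -> hit [5/2,13], descend [9, 10, 11, 12]
  N9 x:[2,9] y:[15,20] z:[-18,-8] -> miss, prune
  N10 x:[9,27] y:[5,20] z:[0,13] -> hit [9,13], descend [2, 8]
    N2 x:[18,27] y:[12,20] z:[0,11] -> miss, prune
    N8 x:[9,16] y:[5,21/2] z:[6,13] -> hit [9,21/2] leaf, test {P8(miss), P12(miss)}
  N11 x:[17,34] y:[11/2,39/2] z:[-26,-9] -> miss, prune
  N12 x:[-7,8] y:[5/2,14] z:[-18,9] -> hit [5/2,8], descend [1, 6]
    N1 x:[-7,2] y:[21/2,14] z:[-18,-1] -> miss, prune
    N6 x:[2,8] y:[5/2,6] z:[0,9] -> hit [5/2,6] leaf, test {P1@t=6, P11@t=5/2}

Summary -> nodes [0, 9, 10, 2, 8, 11, 12, 1, 6]; box-tests=9; leaf-entries=2; first=P11

== RESULT ==
11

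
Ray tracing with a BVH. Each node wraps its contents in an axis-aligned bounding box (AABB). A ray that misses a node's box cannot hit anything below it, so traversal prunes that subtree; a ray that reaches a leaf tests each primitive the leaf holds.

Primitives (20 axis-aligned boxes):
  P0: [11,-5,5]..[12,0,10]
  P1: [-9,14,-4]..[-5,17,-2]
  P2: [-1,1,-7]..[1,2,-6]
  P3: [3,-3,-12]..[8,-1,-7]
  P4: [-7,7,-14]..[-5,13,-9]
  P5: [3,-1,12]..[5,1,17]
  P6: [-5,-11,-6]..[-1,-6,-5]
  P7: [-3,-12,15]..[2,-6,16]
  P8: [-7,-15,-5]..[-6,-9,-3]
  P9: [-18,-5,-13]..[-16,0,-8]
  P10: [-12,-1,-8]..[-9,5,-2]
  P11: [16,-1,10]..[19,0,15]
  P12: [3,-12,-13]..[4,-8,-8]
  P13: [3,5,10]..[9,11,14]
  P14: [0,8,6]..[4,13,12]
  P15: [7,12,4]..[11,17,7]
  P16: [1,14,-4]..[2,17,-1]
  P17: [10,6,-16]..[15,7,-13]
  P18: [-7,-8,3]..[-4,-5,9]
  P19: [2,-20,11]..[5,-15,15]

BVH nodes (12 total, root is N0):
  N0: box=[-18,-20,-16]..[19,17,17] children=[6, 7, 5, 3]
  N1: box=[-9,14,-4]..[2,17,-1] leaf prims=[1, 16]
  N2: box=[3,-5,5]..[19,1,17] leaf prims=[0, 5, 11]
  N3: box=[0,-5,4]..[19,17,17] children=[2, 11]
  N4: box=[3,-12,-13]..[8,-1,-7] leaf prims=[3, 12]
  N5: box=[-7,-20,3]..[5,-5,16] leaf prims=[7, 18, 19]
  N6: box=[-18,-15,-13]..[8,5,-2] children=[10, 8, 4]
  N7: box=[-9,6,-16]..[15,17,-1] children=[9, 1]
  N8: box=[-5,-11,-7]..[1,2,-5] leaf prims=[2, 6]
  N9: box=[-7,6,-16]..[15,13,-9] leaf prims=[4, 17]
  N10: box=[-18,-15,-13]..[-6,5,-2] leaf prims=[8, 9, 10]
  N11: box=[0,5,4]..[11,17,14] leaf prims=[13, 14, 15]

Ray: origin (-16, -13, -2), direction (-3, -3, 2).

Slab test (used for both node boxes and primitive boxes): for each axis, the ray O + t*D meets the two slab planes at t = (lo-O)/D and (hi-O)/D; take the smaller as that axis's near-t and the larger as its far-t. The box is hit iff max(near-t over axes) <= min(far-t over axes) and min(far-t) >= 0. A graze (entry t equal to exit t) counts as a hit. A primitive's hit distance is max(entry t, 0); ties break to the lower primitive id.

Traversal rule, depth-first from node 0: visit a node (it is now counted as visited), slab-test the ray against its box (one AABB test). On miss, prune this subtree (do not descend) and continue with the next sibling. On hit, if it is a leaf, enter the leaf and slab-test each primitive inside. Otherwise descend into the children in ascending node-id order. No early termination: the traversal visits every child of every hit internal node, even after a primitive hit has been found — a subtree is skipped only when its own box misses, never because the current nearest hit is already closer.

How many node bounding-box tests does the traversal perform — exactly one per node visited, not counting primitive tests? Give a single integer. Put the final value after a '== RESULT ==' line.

Traverse from the root:
N0 x:[-35/3,2/3] y:[-10,7/3] z:[-7,19/2] -> hit [-7,2/3], descend [3, 5, 6, 7]
  N3 x:[-35/3,-16/3] y:[-10,-8/3] z:[3,19/2] -> miss, prune
  N5 x:[-7,-3] y:[-8/3,7/3] z:[5/2,9] -> miss, prune
  N6 x:[-8,2/3] y:[-6,2/3] z:[-11/2,0] -> hit [-11/2,0], descend [4, 8, 10]
    N4 x:[-8,-19/3] y:[-4,-1/3] z:[-11/2,-5/2] -> miss, prune
    N8 x:[-17/3,-11/3] y:[-5,-2/3] z:[-5/2,-3/2] -> miss, prune
    N10 x:[-10/3,2/3] y:[-6,2/3] z:[-11/2,0] -> hit [-10/3,0] leaf, test {P8(miss), P9(miss), P10(miss)}
  N7 x:[-31/3,-7/3] y:[-10,-19/3] z:[-7,1/2] -> miss, prune

order=[0, 3, 5, 6, 4, 8, 10, 7]  |boxes|=8  |leaves|=1  hit=miss

== RESULT ==
8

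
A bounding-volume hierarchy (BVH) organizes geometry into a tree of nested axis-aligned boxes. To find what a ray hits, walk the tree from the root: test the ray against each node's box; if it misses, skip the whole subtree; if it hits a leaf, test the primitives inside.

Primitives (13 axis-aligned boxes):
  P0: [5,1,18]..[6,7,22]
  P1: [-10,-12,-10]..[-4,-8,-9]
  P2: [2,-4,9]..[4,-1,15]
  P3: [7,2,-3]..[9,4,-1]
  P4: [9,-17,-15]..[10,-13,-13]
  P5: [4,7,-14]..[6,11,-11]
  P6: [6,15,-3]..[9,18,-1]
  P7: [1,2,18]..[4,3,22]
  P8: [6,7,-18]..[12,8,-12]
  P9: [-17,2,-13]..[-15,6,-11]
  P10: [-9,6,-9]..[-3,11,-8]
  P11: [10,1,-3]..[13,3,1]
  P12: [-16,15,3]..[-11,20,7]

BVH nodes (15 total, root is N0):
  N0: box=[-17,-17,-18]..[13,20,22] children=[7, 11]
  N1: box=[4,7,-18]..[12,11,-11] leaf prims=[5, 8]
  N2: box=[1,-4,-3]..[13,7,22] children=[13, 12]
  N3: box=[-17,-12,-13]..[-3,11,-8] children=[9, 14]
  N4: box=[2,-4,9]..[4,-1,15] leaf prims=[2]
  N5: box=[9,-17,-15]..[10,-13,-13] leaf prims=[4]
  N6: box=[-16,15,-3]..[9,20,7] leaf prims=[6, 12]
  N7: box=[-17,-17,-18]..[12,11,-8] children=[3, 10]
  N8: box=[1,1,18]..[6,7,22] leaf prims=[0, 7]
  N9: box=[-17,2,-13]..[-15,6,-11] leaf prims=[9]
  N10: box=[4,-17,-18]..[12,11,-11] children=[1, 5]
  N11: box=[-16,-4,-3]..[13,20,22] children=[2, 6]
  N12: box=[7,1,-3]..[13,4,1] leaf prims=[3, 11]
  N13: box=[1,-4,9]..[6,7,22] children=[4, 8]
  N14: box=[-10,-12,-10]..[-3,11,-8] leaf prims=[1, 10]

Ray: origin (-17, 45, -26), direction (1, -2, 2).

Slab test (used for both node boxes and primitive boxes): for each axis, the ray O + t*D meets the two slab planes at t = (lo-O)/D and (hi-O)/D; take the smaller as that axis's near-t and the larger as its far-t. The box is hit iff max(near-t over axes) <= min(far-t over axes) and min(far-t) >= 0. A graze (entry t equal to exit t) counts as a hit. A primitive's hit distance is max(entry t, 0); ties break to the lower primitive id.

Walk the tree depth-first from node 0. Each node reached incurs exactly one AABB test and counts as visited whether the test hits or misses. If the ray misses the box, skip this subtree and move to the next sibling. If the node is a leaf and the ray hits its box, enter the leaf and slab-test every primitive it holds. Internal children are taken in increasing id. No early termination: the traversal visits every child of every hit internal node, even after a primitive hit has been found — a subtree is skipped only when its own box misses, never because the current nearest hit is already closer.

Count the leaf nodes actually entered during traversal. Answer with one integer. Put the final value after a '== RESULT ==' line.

Traverse from the root:
N0 x:[0,30] y:[25/2,31] z:[4,24] -> hit [25/2,24], descend [7, 11]
  N7 x:[0,29] y:[17,31] z:[4,9] -> miss, prune
  N11 x:[1,30] y:[25/2,49/2] z:[23/2,24] -> hit [25/2,24], descend [2, 6]
    N2 x:[18,30] y:[19,49/2] z:[23/2,24] -> hit [19,24], descend [12, 13]
      N12 x:[24,30] y:[41/2,22] z:[23/2,27/2] -> miss, prune
      N13 x:[18,23] y:[19,49/2] z:[35/2,24] -> hit [19,23], descend [4, 8]
        N4 x:[19,21] y:[23,49/2] z:[35/2,41/2] -> miss, prune
        N8 x:[18,23] y:[19,22] z:[22,24] -> hit [22,22] leaf, test {P0@t=22, P7(miss)}
    N6 x:[1,26] y:[25/2,15] z:[23/2,33/2] -> hit [25/2,15] leaf, test {P6(miss), P12(miss)}

Summary -> nodes [0, 7, 11, 2, 12, 13, 4, 8, 6]; box-tests=9; leaf-entries=2; first=P0

== RESULT ==
2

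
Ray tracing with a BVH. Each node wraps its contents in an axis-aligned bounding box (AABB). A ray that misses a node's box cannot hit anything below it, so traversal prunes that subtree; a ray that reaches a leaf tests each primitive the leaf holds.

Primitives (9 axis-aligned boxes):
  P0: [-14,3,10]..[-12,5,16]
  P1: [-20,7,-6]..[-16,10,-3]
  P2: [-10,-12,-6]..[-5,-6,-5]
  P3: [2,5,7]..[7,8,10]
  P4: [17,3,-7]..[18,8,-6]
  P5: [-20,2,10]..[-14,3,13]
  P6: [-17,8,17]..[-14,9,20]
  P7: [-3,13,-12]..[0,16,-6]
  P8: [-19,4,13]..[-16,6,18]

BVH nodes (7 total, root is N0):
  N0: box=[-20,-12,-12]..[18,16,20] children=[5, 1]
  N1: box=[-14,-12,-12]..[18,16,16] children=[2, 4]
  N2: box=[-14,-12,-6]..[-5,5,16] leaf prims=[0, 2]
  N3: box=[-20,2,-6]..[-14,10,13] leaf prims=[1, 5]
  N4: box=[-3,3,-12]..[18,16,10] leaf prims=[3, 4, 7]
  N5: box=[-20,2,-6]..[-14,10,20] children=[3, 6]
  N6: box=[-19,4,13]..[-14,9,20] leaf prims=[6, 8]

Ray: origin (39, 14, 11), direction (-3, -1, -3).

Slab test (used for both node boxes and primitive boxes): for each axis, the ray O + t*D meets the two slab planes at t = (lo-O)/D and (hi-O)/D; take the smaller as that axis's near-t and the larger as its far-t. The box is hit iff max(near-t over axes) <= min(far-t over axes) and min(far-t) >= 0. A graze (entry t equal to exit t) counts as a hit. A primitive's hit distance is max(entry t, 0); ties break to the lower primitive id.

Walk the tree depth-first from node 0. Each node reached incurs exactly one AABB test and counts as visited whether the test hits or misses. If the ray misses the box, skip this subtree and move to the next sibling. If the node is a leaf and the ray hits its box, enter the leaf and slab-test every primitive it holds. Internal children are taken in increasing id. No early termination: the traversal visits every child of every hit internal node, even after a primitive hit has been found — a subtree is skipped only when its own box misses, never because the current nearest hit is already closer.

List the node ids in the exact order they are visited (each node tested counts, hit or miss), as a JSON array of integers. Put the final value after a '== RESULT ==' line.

Walk:
N0 x:[7,59/3] y:[-2,26] z:[-3,23/3] -> hit [7,23/3], descend [1, 5]
  N1 x:[7,53/3] y:[-2,26] z:[-5/3,23/3] -> hit [7,23/3], descend [2, 4]
    N2 x:[44/3,53/3] y:[9,26] z:[-5/3,17/3] -> miss, prune
    N4 x:[7,14] y:[-2,11] z:[1/3,23/3] -> hit [7,23/3] leaf, test {P3(miss), P4(miss), P7(miss)}
  N5 x:[53/3,59/3] y:[4,12] z:[-3,17/3] -> miss, prune

Visited [0, 1, 2, 4, 5]. Tests: 5 box, 1 leaf. Nearest: miss.

== RESULT ==
[0, 1, 2, 4, 5]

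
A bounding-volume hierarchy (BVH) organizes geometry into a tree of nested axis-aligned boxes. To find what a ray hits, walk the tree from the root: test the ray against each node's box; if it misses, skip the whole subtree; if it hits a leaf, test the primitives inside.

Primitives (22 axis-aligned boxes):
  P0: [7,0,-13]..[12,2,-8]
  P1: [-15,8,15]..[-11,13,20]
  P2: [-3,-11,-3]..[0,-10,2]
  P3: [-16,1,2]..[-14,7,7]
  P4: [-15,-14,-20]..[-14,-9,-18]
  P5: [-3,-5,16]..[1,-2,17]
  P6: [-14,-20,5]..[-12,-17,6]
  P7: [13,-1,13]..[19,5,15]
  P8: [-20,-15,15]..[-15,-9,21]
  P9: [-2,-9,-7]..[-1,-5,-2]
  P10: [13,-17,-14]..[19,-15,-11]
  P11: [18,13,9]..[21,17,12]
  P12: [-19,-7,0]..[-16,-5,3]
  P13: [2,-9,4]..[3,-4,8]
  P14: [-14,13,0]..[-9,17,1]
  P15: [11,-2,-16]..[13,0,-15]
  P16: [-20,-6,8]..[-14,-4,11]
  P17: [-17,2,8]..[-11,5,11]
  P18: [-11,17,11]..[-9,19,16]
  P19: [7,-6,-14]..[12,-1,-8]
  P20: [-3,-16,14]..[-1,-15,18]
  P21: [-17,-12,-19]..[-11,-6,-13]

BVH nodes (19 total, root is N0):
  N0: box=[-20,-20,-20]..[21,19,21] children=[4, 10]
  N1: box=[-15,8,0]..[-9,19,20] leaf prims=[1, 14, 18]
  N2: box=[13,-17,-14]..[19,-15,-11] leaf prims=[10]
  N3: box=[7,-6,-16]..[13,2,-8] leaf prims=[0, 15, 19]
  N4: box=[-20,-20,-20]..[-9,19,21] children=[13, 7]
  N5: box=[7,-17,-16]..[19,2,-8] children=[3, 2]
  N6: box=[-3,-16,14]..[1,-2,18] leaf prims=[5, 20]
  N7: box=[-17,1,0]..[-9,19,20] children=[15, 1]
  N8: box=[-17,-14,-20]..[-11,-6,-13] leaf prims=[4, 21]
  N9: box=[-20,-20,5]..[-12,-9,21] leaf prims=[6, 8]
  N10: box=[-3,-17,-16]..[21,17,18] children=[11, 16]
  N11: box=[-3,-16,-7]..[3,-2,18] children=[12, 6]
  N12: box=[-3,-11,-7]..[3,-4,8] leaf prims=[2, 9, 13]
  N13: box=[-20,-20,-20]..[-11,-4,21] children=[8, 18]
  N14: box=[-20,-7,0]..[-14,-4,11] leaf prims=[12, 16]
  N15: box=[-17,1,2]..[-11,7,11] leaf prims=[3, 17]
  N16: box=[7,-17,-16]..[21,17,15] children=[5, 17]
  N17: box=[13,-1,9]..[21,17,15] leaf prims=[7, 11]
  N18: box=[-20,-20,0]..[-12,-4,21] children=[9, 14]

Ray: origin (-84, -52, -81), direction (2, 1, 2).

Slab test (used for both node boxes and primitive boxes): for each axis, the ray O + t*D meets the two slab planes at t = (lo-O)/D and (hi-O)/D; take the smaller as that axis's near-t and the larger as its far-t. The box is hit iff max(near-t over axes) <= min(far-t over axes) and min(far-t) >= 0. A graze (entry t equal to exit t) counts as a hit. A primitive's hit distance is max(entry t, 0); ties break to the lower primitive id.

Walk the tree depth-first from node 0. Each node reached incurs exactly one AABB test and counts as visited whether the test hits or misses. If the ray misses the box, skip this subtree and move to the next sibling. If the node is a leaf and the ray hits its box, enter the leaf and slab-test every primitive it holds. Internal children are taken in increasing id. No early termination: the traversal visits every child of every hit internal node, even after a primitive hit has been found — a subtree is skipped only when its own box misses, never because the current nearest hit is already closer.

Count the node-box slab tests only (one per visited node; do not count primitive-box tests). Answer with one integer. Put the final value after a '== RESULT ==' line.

Walk:
N0 x:[32,105/2] y:[32,71] z:[61/2,51] -> hit [32,51], descend [4, 10]
  N4 x:[32,75/2] y:[32,71] z:[61/2,51] -> hit [32,75/2], descend [7, 13]
    N7 x:[67/2,75/2] y:[53,71] z:[81/2,101/2] -> miss, prune
    N13 x:[32,73/2] y:[32,48] z:[61/2,51] -> hit [32,73/2], descend [8, 18]
      N8 x:[67/2,73/2] y:[38,46] z:[61/2,34] -> miss, prune
      N18 x:[32,36] y:[32,48] z:[81/2,51] -> miss, prune
  N10 x:[81/2,105/2] y:[35,69] z:[65/2,99/2] -> hit [81/2,99/2], descend [11, 16]
    N11 x:[81/2,87/2] y:[36,50] z:[37,99/2] -> hit [81/2,87/2], descend [6, 12]
      N6 x:[81/2,85/2] y:[36,50] z:[95/2,99/2] -> miss, prune
      N12 x:[81/2,87/2] y:[41,48] z:[37,89/2] -> hit [41,87/2] leaf, test {P2@t=41, P9(miss), P13@t=43}
    N16 x:[91/2,105/2] y:[35,69] z:[65/2,48] -> hit [91/2,48], descend [5, 17]
      N5 x:[91/2,103/2] y:[35,54] z:[65/2,73/2] -> miss, prune
      N17 x:[97/2,105/2] y:[51,69] z:[45,48] -> miss, prune

Visited [0, 4, 7, 13, 8, 18, 10, 11, 6, 12, 16, 5, 17]. Tests: 13 box, 1 leaf. Nearest: P2.

== RESULT ==
13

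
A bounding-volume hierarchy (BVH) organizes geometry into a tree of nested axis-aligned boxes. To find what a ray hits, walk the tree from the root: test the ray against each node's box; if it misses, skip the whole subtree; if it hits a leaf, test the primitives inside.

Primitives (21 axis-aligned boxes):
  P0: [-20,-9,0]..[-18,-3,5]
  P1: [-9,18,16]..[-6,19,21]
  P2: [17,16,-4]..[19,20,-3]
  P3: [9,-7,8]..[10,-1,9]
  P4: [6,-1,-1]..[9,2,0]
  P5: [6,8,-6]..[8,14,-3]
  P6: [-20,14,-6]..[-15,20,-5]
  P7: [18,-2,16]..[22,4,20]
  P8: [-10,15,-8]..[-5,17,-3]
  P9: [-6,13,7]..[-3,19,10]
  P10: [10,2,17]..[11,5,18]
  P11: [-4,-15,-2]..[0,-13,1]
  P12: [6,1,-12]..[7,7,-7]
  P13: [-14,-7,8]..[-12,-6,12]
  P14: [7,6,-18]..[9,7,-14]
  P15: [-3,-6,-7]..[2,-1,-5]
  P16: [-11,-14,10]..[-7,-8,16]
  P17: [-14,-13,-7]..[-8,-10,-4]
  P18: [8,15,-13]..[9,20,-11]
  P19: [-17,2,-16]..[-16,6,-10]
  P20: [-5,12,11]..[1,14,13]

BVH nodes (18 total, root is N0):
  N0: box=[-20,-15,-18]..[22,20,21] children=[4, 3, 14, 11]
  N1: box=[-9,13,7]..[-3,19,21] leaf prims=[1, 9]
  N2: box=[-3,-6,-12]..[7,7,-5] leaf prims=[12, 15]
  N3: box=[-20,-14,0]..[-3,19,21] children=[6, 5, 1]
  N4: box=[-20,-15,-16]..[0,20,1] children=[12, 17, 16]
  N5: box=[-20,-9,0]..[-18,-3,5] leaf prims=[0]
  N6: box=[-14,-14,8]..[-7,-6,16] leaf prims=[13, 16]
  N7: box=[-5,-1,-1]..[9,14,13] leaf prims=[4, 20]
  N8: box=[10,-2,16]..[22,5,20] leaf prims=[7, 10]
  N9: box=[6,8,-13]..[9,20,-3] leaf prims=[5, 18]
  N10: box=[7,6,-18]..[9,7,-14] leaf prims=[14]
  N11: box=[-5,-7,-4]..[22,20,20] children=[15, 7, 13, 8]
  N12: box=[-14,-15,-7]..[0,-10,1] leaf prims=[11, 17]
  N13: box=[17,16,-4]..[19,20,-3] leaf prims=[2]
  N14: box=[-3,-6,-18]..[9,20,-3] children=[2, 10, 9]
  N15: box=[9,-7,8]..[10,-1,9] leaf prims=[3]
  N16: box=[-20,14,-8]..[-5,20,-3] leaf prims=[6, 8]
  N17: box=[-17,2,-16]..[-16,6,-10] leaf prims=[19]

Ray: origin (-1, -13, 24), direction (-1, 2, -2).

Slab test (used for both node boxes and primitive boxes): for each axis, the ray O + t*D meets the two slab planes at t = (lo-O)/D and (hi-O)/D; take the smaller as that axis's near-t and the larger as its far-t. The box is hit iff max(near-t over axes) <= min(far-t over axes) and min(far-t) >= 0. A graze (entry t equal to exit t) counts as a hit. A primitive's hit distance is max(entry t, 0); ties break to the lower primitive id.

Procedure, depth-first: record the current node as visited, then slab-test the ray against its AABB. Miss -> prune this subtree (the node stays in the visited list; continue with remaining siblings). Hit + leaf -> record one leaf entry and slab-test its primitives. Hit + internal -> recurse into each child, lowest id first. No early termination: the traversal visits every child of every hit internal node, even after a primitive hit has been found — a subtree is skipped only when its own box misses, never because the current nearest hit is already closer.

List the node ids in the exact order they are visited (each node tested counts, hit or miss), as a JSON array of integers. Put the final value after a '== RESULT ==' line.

Traverse from the root:
N0 x:[-23,19] y:[-1,33/2] z:[3/2,21] -> hit [3/2,33/2], descend [3, 4, 11, 14]
  N3 x:[2,19] y:[-1/2,16] z:[3/2,12] -> hit [2,12], descend [1, 5, 6]
    N1 x:[2,8] y:[13,16] z:[3/2,17/2] -> miss, prune
    N5 x:[17,19] y:[2,5] z:[19/2,12] -> miss, prune
    N6 x:[6,13] y:[-1/2,7/2] z:[4,8] -> miss, prune
  N4 x:[-1,19] y:[-1,33/2] z:[23/2,20] -> hit [23/2,33/2], descend [12, 16, 17]
    N12 x:[-1,13] y:[-1,3/2] z:[23/2,31/2] -> miss, prune
    N16 x:[4,19] y:[27/2,33/2] z:[27/2,16] -> hit [27/2,16] leaf, test {P6@t=29/2, P8(miss)}
    N17 x:[15,16] y:[15/2,19/2] z:[17,20] -> miss, prune
  N11 x:[-23,4] y:[3,33/2] z:[2,14] -> hit [3,4], descend [7, 8, 13, 15]
    N7 x:[-10,4] y:[6,27/2] z:[11/2,25/2] -> miss, prune
    N8 x:[-23,-11] y:[11/2,9] z:[2,4] -> miss, prune
    N13 x:[-20,-18] y:[29/2,33/2] z:[27/2,14] -> miss, prune
    N15 x:[-11,-10] y:[3,6] z:[15/2,8] -> miss, prune
  N14 x:[-10,2] y:[7/2,33/2] z:[27/2,21] -> miss, prune

Visited [0, 3, 1, 5, 6, 4, 12, 16, 17, 11, 7, 8, 13, 15, 14]. Tests: 15 box, 1 leaf. Nearest: P6.

== RESULT ==
[0, 3, 1, 5, 6, 4, 12, 16, 17, 11, 7, 8, 13, 15, 14]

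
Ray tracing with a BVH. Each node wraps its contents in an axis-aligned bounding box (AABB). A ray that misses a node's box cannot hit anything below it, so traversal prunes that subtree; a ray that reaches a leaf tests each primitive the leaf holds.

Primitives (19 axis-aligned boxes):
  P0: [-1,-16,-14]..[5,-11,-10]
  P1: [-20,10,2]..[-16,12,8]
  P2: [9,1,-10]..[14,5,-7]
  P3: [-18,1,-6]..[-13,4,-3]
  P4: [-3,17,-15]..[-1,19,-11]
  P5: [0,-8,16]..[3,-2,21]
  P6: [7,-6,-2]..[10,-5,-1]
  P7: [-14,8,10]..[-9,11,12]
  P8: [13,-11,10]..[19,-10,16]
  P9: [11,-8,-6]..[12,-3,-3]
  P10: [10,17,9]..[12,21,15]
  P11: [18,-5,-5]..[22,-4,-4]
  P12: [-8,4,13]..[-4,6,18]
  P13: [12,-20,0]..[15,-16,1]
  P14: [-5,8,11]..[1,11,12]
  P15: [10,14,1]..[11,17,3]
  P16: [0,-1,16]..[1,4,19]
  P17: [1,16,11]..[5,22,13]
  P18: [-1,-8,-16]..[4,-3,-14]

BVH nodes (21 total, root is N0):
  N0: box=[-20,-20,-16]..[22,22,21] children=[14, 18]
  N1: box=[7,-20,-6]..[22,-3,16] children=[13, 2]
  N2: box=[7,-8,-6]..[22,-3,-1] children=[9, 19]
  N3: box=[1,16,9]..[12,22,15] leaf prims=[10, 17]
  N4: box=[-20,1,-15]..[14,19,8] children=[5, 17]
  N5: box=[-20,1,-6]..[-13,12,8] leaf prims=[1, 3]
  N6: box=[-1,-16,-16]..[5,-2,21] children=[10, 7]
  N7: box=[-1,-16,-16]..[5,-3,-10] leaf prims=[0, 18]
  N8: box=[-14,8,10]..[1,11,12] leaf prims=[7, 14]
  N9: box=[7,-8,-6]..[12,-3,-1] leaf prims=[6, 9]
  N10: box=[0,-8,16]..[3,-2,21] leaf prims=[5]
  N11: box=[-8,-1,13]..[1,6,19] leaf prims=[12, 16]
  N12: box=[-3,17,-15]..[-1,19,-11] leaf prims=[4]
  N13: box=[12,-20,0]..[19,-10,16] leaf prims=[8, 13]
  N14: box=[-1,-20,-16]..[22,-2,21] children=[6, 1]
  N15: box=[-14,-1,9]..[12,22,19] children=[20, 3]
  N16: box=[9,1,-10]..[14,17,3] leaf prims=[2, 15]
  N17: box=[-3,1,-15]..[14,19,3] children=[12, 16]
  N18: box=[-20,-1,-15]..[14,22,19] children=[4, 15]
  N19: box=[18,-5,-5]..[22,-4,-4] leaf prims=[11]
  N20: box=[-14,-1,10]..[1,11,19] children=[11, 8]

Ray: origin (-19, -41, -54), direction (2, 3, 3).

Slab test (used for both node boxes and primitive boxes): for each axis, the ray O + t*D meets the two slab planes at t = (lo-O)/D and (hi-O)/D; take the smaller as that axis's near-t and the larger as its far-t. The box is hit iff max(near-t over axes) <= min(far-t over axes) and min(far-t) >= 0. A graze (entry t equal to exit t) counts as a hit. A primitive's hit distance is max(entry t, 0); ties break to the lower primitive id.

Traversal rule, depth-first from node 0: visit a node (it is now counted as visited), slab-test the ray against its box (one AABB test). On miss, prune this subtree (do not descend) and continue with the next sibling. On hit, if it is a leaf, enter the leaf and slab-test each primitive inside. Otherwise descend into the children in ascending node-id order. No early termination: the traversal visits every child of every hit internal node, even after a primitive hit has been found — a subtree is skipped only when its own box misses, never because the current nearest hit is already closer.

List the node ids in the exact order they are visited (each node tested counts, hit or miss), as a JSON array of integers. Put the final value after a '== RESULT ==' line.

Walk:
N0 x:[-1/2,41/2] y:[7,21] z:[38/3,25] -> hit [38/3,41/2], descend [14, 18]
  N14 x:[9,41/2] y:[7,13] z:[38/3,25] -> hit [38/3,13], descend [1, 6]
    N1 x:[13,41/2] y:[7,38/3] z:[16,70/3] -> miss, prune
    N6 x:[9,12] y:[25/3,13] z:[38/3,25] -> miss, prune
  N18 x:[-1/2,33/2] y:[40/3,21] z:[13,73/3] -> hit [40/3,33/2], descend [4, 15]
    N4 x:[-1/2,33/2] y:[14,20] z:[13,62/3] -> hit [14,33/2], descend [5, 17]
      N5 x:[-1/2,3] y:[14,53/3] z:[16,62/3] -> miss, prune
      N17 x:[8,33/2] y:[14,20] z:[13,19] -> hit [14,33/2], descend [12, 16]
        N12 x:[8,9] y:[58/3,20] z:[13,43/3] -> miss, prune
        N16 x:[14,33/2] y:[14,58/3] z:[44/3,19] -> hit [44/3,33/2] leaf, test {P2@t=44/3, P15(miss)}
    N15 x:[5/2,31/2] y:[40/3,21] z:[21,73/3] -> miss, prune

Visited [0, 14, 1, 6, 18, 4, 5, 17, 12, 16, 15]. Tests: 11 box, 1 leaf. Nearest: P2.

== RESULT ==
[0, 14, 1, 6, 18, 4, 5, 17, 12, 16, 15]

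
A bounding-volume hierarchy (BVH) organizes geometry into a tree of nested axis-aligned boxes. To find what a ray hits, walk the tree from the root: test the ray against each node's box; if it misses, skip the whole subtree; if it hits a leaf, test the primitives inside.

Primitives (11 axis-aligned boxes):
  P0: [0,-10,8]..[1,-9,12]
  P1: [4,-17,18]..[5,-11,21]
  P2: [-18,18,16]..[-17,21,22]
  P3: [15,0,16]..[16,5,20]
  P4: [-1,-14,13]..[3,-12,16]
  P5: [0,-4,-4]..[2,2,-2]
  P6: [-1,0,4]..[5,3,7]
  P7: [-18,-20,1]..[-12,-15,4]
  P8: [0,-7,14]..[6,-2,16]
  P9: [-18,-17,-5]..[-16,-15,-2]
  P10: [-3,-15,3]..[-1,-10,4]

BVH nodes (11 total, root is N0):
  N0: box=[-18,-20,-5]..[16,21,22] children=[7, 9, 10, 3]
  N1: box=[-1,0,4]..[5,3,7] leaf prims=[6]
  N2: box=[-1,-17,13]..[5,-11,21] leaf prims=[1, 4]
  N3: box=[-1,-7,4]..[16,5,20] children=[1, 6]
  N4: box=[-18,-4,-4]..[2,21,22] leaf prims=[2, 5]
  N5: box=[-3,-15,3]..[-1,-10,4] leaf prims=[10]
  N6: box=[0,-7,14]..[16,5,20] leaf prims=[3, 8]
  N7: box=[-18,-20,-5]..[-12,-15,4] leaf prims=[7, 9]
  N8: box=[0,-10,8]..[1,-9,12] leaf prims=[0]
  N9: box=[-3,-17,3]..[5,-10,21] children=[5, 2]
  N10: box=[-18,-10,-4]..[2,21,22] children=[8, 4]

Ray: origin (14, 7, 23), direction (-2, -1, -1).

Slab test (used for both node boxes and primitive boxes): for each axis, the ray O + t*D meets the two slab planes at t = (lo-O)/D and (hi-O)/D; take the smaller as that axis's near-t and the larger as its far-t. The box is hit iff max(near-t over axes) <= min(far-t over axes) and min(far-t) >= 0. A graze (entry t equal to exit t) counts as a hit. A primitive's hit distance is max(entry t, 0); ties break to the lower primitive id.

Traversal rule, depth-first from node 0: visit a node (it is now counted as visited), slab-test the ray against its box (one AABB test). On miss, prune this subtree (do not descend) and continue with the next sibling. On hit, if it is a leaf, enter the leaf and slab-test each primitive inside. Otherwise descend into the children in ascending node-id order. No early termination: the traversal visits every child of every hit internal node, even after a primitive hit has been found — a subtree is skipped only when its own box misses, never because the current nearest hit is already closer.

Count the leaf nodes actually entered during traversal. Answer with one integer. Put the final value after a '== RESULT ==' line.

Walk:
N0 x:[-1,16] y:[-14,27] z:[1,28] -> hit [1,16], descend [3, 7, 9, 10]
  N3 x:[-1,15/2] y:[2,14] z:[3,19] -> hit [3,15/2], descend [1, 6]
    N1 x:[9/2,15/2] y:[4,7] z:[16,19] -> miss, prune
    N6 x:[-1,7] y:[2,14] z:[3,9] -> hit [3,7] leaf, test {P3(miss), P8(miss)}
  N7 x:[13,16] y:[22,27] z:[19,28] -> miss, prune
  N9 x:[9/2,17/2] y:[17,24] z:[2,20] -> miss, prune
  N10 x:[6,16] y:[-14,17] z:[1,27] -> hit [6,16], descend [4, 8]
    N4 x:[6,16] y:[-14,11] z:[1,27] -> hit [6,11] leaf, test {P2(miss), P5(miss)}
    N8 x:[13/2,7] y:[16,17] z:[11,15] -> miss, prune

order=[0, 3, 1, 6, 7, 9, 10, 4, 8]  |boxes|=9  |leaves|=2  hit=miss

== RESULT ==
2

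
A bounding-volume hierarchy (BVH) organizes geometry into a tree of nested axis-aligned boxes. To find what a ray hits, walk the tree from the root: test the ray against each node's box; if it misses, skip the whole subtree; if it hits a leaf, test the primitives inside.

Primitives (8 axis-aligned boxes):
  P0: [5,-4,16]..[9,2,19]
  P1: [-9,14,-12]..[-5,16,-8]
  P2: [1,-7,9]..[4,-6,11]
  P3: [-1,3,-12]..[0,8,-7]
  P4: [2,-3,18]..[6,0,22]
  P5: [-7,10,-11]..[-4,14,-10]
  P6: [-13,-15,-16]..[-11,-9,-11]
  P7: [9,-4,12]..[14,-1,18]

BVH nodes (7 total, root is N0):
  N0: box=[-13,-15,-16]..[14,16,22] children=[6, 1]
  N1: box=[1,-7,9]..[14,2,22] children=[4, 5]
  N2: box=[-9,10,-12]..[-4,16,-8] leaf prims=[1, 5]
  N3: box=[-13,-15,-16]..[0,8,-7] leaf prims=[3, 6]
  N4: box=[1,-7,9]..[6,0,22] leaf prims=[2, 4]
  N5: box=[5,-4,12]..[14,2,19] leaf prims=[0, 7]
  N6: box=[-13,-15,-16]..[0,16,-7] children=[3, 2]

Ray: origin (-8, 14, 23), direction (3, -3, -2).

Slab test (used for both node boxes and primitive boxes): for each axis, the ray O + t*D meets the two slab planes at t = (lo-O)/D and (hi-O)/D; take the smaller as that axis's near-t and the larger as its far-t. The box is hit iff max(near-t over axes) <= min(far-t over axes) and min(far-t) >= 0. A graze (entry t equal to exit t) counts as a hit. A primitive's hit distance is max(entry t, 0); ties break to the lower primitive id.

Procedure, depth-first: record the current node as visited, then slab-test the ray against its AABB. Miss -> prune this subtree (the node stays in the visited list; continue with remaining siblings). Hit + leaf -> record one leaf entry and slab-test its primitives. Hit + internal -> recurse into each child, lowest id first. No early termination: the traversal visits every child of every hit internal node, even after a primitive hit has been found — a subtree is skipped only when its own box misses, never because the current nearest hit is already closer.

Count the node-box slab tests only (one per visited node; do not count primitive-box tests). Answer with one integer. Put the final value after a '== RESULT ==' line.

Trace the traversal:
N0 x:[-5/3,22/3] y:[-2/3,29/3] z:[1/2,39/2] -> hit [1/2,22/3], descend [1, 6]
  N1 x:[3,22/3] y:[4,7] z:[1/2,7] -> hit [4,7], descend [4, 5]
    N4 x:[3,14/3] y:[14/3,7] z:[1/2,7] -> hit [14/3,14/3] leaf, test {P2(miss), P4(miss)}
    N5 x:[13/3,22/3] y:[4,6] z:[2,11/2] -> hit [13/3,11/2] leaf, test {P0(miss), P7(miss)}
  N6 x:[-5/3,8/3] y:[-2/3,29/3] z:[15,39/2] -> miss, prune

Summary -> nodes [0, 1, 4, 5, 6]; box-tests=5; leaf-entries=2; first=miss

== RESULT ==
5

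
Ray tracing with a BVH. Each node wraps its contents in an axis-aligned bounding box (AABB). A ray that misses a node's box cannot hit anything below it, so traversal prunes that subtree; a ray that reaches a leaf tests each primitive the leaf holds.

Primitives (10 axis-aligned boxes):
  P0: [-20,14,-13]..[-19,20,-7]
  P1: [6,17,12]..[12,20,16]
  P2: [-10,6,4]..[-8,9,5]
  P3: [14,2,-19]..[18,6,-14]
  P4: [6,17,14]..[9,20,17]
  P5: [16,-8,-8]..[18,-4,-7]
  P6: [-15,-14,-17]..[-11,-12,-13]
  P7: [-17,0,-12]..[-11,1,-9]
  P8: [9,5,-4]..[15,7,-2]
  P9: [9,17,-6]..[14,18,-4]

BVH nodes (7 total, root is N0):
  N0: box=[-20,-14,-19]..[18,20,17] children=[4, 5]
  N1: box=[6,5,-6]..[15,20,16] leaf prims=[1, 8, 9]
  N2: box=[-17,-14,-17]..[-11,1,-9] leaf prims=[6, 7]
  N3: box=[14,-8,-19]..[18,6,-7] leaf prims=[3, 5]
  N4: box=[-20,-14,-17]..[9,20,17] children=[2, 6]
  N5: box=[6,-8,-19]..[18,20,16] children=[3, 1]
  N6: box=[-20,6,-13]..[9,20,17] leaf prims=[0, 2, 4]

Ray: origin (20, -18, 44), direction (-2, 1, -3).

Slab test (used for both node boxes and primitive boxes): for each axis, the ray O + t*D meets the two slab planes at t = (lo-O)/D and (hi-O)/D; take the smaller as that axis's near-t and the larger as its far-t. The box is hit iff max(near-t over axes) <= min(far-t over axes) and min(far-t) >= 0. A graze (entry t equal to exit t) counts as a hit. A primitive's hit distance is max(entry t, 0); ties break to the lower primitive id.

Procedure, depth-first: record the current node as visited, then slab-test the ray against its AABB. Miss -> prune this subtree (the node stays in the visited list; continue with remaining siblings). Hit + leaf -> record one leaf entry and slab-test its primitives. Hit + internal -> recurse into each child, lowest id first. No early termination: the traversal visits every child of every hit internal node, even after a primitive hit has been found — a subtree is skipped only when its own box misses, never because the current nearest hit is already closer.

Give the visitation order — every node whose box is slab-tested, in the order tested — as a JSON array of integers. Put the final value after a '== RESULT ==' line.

Trace the traversal:
N0 x:[1,20] y:[4,38] z:[9,21] -> hit [9,20], descend [4, 5]
  N4 x:[11/2,20] y:[4,38] z:[9,61/3] -> hit [9,20], descend [2, 6]
    N2 x:[31/2,37/2] y:[4,19] z:[53/3,61/3] -> hit [53/3,37/2] leaf, test {P6(miss), P7@t=18}
    N6 x:[11/2,20] y:[24,38] z:[9,19] -> miss, prune
  N5 x:[1,7] y:[10,38] z:[28/3,21] -> miss, prune

5 AABB tests over nodes [0, 4, 2, 6, 5]; 1 leaf entered; closest P7.

== RESULT ==
[0, 4, 2, 6, 5]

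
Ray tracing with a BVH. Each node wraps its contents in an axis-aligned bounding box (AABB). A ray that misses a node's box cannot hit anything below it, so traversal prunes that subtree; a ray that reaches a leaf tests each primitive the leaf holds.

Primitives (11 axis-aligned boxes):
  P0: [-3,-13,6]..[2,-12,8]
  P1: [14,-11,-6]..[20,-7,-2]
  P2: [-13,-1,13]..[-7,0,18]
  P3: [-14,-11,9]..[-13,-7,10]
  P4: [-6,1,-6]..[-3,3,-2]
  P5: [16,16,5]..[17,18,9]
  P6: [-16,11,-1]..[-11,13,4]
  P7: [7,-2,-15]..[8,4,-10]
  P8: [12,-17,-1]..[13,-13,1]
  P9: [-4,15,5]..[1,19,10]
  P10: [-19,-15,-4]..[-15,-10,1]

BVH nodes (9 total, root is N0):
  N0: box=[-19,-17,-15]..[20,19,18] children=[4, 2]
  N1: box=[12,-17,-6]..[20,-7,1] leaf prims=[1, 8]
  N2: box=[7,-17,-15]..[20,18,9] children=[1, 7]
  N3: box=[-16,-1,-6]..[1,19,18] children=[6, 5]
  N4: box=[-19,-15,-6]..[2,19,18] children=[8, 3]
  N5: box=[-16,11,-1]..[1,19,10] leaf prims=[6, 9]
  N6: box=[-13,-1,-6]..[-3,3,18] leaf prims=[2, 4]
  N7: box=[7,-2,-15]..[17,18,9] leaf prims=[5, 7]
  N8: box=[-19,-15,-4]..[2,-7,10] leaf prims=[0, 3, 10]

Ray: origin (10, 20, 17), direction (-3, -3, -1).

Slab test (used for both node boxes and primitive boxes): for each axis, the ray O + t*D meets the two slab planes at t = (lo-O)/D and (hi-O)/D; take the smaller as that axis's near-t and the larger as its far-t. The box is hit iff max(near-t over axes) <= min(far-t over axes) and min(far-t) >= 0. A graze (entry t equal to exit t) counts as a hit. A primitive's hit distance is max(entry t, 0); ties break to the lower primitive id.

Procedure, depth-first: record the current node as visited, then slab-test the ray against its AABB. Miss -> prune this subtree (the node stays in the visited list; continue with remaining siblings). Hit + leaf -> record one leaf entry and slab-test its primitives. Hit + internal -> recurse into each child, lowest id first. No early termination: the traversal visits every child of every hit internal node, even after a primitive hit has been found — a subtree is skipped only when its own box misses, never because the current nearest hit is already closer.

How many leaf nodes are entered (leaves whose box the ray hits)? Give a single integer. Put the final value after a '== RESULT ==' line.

Walk:
N0 x:[-10/3,29/3] y:[1/3,37/3] z:[-1,32] -> hit [1/3,29/3], descend [2, 4]
  N2 x:[-10/3,1] y:[2/3,37/3] z:[8,32] -> miss, prune
  N4 x:[8/3,29/3] y:[1/3,35/3] z:[-1,23] -> hit [8/3,29/3], descend [3, 8]
    N3 x:[3,26/3] y:[1/3,7] z:[-1,23] -> hit [3,7], descend [5, 6]
      N5 x:[3,26/3] y:[1/3,3] z:[7,18] -> miss, prune
      N6 x:[13/3,23/3] y:[17/3,7] z:[-1,23] -> hit [17/3,7] leaf, test {P2(miss), P4(miss)}
    N8 x:[8/3,29/3] y:[9,35/3] z:[7,21] -> hit [9,29/3] leaf, test {P0(miss), P3(miss), P10(miss)}

order=[0, 2, 4, 3, 5, 6, 8]  |boxes|=7  |leaves|=2  hit=miss

== RESULT ==
2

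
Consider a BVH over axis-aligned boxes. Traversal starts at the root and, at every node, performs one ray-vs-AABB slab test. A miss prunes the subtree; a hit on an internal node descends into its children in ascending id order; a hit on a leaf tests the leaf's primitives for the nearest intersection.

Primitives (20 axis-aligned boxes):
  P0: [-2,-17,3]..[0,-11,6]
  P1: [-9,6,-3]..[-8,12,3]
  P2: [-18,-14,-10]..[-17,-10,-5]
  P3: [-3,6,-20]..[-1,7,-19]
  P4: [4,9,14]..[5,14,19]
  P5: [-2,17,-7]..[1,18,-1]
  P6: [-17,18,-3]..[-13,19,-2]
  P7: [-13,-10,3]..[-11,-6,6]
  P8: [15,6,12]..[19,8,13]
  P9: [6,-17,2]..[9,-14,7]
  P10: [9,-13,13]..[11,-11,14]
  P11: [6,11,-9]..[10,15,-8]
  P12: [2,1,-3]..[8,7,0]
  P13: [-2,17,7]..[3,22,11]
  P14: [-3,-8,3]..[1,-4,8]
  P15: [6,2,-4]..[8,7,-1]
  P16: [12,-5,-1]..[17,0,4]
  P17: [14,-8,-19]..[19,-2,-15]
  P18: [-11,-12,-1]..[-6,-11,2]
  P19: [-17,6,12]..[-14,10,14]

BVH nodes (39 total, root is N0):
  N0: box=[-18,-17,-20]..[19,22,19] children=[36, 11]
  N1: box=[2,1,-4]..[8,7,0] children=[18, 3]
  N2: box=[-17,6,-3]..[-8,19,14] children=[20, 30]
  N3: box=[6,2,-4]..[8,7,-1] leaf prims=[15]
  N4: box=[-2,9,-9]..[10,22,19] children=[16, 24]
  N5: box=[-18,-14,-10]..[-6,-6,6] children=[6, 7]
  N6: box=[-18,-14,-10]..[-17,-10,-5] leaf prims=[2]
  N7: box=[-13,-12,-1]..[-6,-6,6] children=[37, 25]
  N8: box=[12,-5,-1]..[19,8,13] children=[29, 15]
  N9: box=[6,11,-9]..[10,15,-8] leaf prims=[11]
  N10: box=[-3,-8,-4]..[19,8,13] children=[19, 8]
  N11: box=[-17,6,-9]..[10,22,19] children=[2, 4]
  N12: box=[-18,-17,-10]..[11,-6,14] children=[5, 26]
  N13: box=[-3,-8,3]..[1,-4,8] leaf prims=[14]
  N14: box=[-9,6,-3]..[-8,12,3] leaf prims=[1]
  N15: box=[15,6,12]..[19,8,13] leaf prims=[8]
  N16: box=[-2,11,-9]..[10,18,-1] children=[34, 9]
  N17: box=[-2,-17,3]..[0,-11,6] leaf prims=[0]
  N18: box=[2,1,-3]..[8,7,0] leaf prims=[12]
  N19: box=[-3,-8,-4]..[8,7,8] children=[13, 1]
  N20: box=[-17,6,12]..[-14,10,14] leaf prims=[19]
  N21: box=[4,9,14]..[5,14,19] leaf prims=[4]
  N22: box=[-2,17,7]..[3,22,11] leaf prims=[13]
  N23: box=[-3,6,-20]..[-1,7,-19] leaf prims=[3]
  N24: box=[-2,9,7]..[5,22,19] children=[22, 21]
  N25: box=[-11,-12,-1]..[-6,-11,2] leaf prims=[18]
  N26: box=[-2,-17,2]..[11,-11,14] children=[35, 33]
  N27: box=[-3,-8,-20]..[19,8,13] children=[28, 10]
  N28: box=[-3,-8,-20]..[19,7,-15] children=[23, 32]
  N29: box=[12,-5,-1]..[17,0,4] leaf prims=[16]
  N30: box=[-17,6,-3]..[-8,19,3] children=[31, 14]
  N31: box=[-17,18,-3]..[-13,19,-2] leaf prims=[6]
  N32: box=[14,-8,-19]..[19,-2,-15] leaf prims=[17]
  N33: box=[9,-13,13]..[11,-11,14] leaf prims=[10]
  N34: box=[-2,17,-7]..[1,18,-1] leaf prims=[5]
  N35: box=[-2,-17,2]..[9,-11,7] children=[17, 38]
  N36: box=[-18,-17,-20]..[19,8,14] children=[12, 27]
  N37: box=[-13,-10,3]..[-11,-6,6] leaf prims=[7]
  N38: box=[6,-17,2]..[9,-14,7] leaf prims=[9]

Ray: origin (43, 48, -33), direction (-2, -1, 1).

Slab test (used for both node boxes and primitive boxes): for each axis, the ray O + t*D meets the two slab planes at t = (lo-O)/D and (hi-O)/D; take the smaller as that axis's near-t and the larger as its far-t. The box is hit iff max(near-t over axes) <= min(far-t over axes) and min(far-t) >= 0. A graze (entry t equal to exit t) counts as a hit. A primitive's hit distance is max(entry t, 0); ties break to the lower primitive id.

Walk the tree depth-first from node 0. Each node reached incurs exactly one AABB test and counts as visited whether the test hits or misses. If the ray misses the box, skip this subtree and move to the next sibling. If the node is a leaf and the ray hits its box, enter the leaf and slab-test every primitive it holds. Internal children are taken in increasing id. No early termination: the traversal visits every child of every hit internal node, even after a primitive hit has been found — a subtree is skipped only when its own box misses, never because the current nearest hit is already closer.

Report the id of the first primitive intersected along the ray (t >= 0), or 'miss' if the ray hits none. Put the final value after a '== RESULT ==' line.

Walk:
N0 x:[12,61/2] y:[26,65] z:[13,52] -> hit [26,61/2], descend [11, 36]
  N11 x:[33/2,30] y:[26,42] z:[24,52] -> hit [26,30], descend [2, 4]
    N2 x:[51/2,30] y:[29,42] z:[30,47] -> hit [30,30], descend [20, 30]
      N20 x:[57/2,30] y:[38,42] z:[45,47] -> miss, prune
      N30 x:[51/2,30] y:[29,42] z:[30,36] -> hit [30,30], descend [14, 31]
        N14 x:[51/2,26] y:[36,42] z:[30,36] -> miss, prune
        N31 x:[28,30] y:[29,30] z:[30,31] -> hit [30,30] leaf, test {P6@t=30}
    N4 x:[33/2,45/2] y:[26,39] z:[24,52] -> miss, prune
  N36 x:[12,61/2] y:[40,65] z:[13,47] -> miss, prune

9 AABB tests over nodes [0, 11, 2, 20, 30, 14, 31, 4, 36]; 1 leaf entered; closest P6.

== RESULT ==
6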